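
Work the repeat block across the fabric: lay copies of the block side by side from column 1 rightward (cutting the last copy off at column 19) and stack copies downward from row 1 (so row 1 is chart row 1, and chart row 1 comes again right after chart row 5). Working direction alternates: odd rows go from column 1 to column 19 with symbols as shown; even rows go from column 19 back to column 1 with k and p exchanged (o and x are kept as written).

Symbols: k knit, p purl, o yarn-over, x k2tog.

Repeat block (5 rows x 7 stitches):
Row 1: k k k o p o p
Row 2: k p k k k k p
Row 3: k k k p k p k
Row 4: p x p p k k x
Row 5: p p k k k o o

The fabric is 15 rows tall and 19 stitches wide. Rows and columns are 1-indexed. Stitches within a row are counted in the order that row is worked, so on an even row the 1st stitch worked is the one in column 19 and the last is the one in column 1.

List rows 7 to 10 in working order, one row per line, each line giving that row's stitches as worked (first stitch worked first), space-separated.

Row 7: chart row 2, RS - tile across columns 1-19 and work as-is.
Row 8: chart row 3, WS - tiled (columns 1-19): k k k p k p k k k k p k p k k k k p k; work from column 19 back to 1 with k<->p swapped.
Row 9: chart row 4, RS - tile across columns 1-19 and work as-is.
Row 10: chart row 5, WS - tiled (columns 1-19): p p k k k o o p p k k k o o p p k k k; work from column 19 back to 1 with k<->p swapped.

Result:
k p k k k k p k p k k k k p k p k k k
p k p p p p k p k p p p p k p k p p p
p x p p k k x p x p p k k x p x p p k
p p p k k o o p p p k k o o p p p k k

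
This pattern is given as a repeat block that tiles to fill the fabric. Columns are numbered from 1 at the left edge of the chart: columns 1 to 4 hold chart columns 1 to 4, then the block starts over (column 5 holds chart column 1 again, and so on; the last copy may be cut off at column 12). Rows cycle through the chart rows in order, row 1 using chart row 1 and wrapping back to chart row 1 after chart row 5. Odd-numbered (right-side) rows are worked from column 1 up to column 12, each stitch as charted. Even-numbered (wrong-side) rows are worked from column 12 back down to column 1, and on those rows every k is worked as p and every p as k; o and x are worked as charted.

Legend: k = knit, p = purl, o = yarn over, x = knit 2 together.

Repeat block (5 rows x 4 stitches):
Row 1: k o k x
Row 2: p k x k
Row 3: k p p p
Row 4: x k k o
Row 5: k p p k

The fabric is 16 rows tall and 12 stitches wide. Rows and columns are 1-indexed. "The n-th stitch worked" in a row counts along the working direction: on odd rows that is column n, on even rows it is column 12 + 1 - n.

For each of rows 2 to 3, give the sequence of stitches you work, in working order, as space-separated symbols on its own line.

== ROWS AS WORKED ==
p x p k p x p k p x p k
k p p p k p p p k p p p

Derivation:
Row 2: chart row 2, WS - tiled (columns 1-12): p k x k p k x k p k x k; work from column 12 back to 1 with k<->p swapped.
Row 3: chart row 3, RS - tile across columns 1-12 and work as-is.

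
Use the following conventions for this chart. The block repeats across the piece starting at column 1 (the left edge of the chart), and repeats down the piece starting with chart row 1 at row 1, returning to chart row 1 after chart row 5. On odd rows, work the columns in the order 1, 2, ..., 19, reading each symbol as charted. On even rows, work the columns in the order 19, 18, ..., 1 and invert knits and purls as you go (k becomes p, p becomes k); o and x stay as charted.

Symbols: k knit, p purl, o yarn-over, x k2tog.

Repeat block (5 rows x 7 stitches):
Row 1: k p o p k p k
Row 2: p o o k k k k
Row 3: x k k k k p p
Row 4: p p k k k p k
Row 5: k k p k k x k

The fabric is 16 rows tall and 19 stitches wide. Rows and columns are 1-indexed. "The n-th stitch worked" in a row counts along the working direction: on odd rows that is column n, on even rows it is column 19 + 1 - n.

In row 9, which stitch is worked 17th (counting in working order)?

For row 9: chart row = ((9-1) mod 5) + 1 = 4; this is a RS (odd) row.
Chart row 4 tiled across columns 1-19: p p k k k p k p p k k k p k p p k k k
Right side: take the tiled row as-is (worked left to right from column 1).
Stitch 17 in working order -> k

Stitch:
k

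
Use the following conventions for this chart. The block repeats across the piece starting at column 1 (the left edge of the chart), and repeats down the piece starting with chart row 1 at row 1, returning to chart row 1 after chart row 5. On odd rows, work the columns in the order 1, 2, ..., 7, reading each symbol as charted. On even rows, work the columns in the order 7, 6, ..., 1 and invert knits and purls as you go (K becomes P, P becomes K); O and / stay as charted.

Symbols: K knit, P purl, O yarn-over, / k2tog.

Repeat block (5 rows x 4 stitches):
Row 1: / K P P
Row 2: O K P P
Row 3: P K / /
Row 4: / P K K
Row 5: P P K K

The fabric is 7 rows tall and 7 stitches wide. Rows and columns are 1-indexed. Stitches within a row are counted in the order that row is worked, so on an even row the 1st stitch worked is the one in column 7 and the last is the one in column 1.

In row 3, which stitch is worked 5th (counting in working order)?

Result:
P

Derivation:
Row 3 uses chart row ((3-1) mod 5)+1 = 3. Row 3 is odd, so RS.
Chart row 3 tiled across columns 1-7: P K / / P K /
RS row: no reversal, no swap; stitch n worked = column n.
The 5th stitch worked is P.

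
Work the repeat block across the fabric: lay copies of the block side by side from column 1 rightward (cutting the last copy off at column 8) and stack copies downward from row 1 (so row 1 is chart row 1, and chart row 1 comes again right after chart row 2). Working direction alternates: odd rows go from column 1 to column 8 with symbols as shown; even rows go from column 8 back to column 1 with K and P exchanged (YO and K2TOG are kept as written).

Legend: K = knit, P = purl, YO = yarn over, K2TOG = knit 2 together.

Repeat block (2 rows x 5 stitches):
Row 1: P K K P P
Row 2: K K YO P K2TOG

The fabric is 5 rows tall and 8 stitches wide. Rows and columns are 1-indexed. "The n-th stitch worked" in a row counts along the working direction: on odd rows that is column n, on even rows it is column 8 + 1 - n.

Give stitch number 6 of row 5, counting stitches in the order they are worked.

Row 5 uses chart row ((5-1) mod 2)+1 = 1. Row 5 is odd, so RS.
Chart row 1 tiled across columns 1-8: P K K P P P K K
Right side: take the tiled row as-is (worked left to right from column 1).
Stitch 6 in working order -> P

== STITCH ==
P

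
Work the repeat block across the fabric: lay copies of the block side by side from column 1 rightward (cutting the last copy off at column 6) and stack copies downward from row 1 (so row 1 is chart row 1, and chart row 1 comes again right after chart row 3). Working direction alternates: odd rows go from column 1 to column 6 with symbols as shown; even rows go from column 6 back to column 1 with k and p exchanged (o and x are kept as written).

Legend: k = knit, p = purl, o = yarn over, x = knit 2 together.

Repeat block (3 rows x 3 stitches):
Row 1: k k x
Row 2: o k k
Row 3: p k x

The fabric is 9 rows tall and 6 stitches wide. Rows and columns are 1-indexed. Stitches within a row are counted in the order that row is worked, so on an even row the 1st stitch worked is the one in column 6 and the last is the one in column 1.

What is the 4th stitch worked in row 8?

For row 8: chart row = ((8-1) mod 3) + 1 = 2; this is a WS (even) row.
Chart row 2 tiled across columns 1-6: o k k o k k
WS: work from column 6 back to column 1 (reverse the tiled row), swapping k<->p (o and x unchanged).
Row 8 as worked: p p o p p o
The 4th stitch worked is p.

Stitch:
p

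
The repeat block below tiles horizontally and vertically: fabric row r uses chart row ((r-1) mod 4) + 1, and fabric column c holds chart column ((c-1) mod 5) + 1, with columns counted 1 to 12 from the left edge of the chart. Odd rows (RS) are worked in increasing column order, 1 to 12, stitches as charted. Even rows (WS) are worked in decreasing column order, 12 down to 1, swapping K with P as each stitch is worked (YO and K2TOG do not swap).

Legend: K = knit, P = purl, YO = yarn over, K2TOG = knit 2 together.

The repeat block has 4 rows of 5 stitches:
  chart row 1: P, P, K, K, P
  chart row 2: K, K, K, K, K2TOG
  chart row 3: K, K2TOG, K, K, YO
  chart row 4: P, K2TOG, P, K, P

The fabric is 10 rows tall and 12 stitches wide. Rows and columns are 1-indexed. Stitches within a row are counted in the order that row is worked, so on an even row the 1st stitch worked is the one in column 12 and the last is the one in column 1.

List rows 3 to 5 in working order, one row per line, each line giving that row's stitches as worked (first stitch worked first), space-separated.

Row 3: chart row 3, RS - tile across columns 1-12 and work as-is.
Row 4: chart row 4, WS - tiled (columns 1-12): P K2TOG P K P P K2TOG P K P P K2TOG; work from column 12 back to 1 with K<->P swapped.
Row 5: chart row 1, RS - tile across columns 1-12 and work as-is.

== ROWS AS WORKED ==
K K2TOG K K YO K K2TOG K K YO K K2TOG
K2TOG K K P K K2TOG K K P K K2TOG K
P P K K P P P K K P P P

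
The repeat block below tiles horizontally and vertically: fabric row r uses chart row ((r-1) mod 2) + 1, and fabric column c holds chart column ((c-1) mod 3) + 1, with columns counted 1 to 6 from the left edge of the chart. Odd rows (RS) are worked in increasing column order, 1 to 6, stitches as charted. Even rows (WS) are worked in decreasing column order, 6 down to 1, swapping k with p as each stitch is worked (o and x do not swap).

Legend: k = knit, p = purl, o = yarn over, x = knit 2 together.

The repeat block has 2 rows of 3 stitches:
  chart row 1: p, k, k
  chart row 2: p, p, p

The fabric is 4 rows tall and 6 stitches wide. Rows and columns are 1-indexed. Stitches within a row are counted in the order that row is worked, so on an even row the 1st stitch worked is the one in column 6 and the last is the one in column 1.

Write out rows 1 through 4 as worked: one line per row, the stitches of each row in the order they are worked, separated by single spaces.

Row 1: chart row 1, RS - tile across columns 1-6 and work as-is.
Row 2: chart row 2, WS - tiled (columns 1-6): p p p p p p; work from column 6 back to 1 with k<->p swapped.
Row 3: chart row 1, RS - tile across columns 1-6 and work as-is.
Row 4: chart row 2, WS - tiled (columns 1-6): p p p p p p; work from column 6 back to 1 with k<->p swapped.

Result:
p k k p k k
k k k k k k
p k k p k k
k k k k k k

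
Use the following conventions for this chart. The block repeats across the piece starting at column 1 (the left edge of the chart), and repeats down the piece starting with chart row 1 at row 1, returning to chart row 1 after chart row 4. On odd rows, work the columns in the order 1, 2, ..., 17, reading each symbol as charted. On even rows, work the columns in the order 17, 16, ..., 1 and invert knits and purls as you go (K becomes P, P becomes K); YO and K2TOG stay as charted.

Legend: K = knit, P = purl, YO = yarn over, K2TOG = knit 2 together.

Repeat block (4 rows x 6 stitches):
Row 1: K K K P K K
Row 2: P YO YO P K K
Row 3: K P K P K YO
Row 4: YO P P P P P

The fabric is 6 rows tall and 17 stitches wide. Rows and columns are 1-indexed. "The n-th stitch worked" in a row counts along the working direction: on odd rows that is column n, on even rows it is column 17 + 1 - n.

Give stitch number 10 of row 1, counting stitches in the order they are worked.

Row 1: (1-1) mod 4 = 0, so use chart row 1. Odd row -> RS.
Chart row 1 tiled across columns 1-17: K K K P K K K K K P K K K K K P K
RS row: no reversal, no swap; stitch n worked = column n.
Stitch 10 in working order -> P

Stitch:
P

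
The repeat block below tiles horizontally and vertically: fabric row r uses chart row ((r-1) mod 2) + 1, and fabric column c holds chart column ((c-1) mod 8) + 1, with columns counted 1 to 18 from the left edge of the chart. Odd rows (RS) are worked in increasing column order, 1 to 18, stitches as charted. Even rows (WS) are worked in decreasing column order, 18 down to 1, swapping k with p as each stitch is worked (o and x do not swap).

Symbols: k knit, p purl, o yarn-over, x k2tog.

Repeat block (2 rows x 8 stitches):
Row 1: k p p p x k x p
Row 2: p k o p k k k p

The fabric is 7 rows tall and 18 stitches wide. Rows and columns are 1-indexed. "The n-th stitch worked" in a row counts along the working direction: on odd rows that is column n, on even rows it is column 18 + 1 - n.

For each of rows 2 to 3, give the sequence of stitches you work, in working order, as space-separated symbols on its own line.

Row 2: chart row 2, WS - tiled (columns 1-18): p k o p k k k p p k o p k k k p p k; work from column 18 back to 1 with k<->p swapped.
Row 3: chart row 1, RS - tile across columns 1-18 and work as-is.

Result:
p k k p p p k o p k k p p p k o p k
k p p p x k x p k p p p x k x p k p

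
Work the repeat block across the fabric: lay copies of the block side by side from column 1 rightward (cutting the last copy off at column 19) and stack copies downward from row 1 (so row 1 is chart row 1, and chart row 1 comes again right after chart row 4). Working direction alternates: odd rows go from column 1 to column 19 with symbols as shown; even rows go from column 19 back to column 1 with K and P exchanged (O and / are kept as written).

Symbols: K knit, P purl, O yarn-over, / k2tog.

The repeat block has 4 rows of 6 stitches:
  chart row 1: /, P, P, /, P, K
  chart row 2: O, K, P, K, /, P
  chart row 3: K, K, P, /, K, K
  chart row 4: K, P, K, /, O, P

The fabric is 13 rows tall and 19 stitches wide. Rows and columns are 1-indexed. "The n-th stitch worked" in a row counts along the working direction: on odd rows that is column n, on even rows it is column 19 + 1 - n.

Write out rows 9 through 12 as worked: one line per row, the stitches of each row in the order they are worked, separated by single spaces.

== ROWS AS WORKED ==
/ P P / P K / P P / P K / P P / P K /
O K / P K P O K / P K P O K / P K P O
K K P / K K K K P / K K K K P / K K K
P K O / P K P K O / P K P K O / P K P

Derivation:
Row 9: chart row 1, RS - tile across columns 1-19 and work as-is.
Row 10: chart row 2, WS - tiled (columns 1-19): O K P K / P O K P K / P O K P K / P O; work from column 19 back to 1 with K<->P swapped.
Row 11: chart row 3, RS - tile across columns 1-19 and work as-is.
Row 12: chart row 4, WS - tiled (columns 1-19): K P K / O P K P K / O P K P K / O P K; work from column 19 back to 1 with K<->P swapped.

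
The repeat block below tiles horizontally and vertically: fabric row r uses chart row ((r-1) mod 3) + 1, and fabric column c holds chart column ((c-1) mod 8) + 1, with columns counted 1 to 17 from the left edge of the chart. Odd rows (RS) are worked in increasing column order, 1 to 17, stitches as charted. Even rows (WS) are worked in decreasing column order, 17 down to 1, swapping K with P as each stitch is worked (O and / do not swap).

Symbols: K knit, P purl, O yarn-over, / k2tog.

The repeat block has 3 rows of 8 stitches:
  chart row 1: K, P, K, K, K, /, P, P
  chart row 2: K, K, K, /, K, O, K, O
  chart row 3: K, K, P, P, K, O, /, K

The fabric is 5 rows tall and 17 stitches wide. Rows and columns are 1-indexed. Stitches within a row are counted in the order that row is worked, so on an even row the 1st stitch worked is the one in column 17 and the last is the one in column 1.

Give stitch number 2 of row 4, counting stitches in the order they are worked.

Row 4 uses chart row ((4-1) mod 3)+1 = 1. Row 4 is even, so WS.
Chart row 1 tiled across columns 1-17: K P K K K / P P K P K K K / P P K
WS: work from column 17 back to column 1 (reverse the tiled row), swapping K<->P (O and / unchanged).
Row 4 as worked: P K K / P P P K P K K / P P P K P
The 2nd stitch worked is K.

Stitch:
K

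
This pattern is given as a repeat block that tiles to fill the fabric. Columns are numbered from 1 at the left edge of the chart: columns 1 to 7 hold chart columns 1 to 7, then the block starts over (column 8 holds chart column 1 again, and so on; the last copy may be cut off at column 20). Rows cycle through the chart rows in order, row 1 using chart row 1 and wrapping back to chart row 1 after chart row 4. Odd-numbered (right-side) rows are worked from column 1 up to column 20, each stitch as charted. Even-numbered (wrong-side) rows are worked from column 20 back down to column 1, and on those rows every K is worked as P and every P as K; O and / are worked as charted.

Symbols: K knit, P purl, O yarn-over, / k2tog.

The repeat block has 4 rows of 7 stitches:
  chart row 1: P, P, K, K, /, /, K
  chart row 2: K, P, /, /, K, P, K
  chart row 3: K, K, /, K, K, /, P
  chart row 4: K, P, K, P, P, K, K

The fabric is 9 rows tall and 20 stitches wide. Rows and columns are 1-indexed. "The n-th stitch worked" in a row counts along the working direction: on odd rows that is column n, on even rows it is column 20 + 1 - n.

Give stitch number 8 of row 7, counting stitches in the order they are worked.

== STITCH ==
K

Derivation:
Row 7: (7-1) mod 4 = 2, so use chart row 3. Odd row -> RS.
Chart row 3 tiled across columns 1-20: K K / K K / P K K / K K / P K K / K K /
RS: work column 1 to column 20, symbols as charted — the tiled row is the row as worked.
Stitch 8 in working order -> K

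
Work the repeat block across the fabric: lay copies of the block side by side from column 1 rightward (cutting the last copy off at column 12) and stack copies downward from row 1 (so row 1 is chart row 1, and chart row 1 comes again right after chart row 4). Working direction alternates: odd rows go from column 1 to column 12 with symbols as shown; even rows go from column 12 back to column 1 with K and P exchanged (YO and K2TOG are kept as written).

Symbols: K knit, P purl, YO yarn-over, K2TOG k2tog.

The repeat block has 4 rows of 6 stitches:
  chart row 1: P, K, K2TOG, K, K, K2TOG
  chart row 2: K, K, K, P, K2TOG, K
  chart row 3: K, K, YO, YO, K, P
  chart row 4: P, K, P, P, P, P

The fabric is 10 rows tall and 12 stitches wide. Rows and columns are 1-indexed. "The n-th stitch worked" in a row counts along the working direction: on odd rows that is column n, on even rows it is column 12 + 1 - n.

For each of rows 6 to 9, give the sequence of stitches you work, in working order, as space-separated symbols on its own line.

Result:
P K2TOG K P P P P K2TOG K P P P
K K YO YO K P K K YO YO K P
K K K K P K K K K K P K
P K K2TOG K K K2TOG P K K2TOG K K K2TOG

Derivation:
Row 6: chart row 2, WS - tiled (columns 1-12): K K K P K2TOG K K K K P K2TOG K; work from column 12 back to 1 with K<->P swapped.
Row 7: chart row 3, RS - tile across columns 1-12 and work as-is.
Row 8: chart row 4, WS - tiled (columns 1-12): P K P P P P P K P P P P; work from column 12 back to 1 with K<->P swapped.
Row 9: chart row 1, RS - tile across columns 1-12 and work as-is.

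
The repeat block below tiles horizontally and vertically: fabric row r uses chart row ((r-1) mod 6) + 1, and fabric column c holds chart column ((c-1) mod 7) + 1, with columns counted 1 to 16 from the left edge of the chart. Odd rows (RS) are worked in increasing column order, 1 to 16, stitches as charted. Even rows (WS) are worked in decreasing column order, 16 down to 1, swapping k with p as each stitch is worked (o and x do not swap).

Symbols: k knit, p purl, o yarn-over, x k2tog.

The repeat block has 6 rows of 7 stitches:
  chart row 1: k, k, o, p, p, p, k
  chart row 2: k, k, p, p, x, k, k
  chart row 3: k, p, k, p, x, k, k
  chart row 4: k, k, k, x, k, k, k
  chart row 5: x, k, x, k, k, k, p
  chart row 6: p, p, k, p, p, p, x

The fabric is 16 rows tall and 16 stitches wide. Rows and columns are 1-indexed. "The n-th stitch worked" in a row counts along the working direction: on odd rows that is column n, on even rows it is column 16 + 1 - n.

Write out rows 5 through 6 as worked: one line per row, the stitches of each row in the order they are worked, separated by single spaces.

Row 5: chart row 5, RS - tile across columns 1-16 and work as-is.
Row 6: chart row 6, WS - tiled (columns 1-16): p p k p p p x p p k p p p x p p; work from column 16 back to 1 with k<->p swapped.

Result:
x k x k k k p x k x k k k p x k
k k x k k k p k k x k k k p k k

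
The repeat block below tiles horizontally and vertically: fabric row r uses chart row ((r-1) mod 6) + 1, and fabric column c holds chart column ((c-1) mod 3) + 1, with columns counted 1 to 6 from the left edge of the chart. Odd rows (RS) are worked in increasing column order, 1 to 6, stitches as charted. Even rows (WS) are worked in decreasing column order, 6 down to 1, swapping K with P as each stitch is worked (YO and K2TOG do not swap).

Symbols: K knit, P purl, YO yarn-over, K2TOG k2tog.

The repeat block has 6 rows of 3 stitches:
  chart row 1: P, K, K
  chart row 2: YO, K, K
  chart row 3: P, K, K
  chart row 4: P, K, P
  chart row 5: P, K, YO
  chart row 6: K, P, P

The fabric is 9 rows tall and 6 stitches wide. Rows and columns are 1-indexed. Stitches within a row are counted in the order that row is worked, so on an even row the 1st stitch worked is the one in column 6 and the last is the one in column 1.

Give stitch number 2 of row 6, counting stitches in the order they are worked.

Stitch:
K

Derivation:
Row 6: (6-1) mod 6 = 5, so use chart row 6. Even row -> WS.
Chart row 6 tiled across columns 1-6: K P P K P P
WS: work from column 6 back to column 1 (reverse the tiled row), swapping K<->P (YO and K2TOG unchanged).
Row 6 as worked: K K P K K P
Counting 2 along the worked row gives K.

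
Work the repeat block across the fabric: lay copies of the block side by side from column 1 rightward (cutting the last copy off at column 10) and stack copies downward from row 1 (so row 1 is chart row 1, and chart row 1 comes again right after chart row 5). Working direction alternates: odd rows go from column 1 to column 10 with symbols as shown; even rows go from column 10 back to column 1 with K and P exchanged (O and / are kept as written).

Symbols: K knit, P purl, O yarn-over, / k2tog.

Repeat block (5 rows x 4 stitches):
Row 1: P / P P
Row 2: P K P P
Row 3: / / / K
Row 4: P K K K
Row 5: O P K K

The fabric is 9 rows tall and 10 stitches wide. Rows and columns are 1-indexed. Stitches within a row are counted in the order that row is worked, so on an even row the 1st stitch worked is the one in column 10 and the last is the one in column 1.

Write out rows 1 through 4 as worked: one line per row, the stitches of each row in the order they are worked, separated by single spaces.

Rows as worked:
P / P P P / P P P /
P K K K P K K K P K
/ / / K / / / K / /
P K P P P K P P P K

Derivation:
Row 1: chart row 1, RS - tile across columns 1-10 and work as-is.
Row 2: chart row 2, WS - tiled (columns 1-10): P K P P P K P P P K; work from column 10 back to 1 with K<->P swapped.
Row 3: chart row 3, RS - tile across columns 1-10 and work as-is.
Row 4: chart row 4, WS - tiled (columns 1-10): P K K K P K K K P K; work from column 10 back to 1 with K<->P swapped.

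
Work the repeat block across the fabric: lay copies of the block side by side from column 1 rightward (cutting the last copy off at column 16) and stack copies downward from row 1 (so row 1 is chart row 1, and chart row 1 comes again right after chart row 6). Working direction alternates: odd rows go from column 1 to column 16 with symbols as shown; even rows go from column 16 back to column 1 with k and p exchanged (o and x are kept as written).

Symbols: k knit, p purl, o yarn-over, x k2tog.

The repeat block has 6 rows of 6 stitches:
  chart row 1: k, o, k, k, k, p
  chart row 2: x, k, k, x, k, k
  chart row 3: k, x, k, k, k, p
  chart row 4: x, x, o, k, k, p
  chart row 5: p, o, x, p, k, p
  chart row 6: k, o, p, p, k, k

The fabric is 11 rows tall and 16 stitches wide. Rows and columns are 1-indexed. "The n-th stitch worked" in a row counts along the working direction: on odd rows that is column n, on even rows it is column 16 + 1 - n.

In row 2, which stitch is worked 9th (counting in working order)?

Stitch:
p

Derivation:
For row 2: chart row = ((2-1) mod 6) + 1 = 2; this is a WS (even) row.
Chart row 2 tiled across columns 1-16: x k k x k k x k k x k k x k k x
Wrong side: read the tiled row from column 16 down to 1 and exchange k with p (leave o, x).
Row 2 as worked: x p p x p p x p p x p p x p p x
Stitch 9 in working order -> p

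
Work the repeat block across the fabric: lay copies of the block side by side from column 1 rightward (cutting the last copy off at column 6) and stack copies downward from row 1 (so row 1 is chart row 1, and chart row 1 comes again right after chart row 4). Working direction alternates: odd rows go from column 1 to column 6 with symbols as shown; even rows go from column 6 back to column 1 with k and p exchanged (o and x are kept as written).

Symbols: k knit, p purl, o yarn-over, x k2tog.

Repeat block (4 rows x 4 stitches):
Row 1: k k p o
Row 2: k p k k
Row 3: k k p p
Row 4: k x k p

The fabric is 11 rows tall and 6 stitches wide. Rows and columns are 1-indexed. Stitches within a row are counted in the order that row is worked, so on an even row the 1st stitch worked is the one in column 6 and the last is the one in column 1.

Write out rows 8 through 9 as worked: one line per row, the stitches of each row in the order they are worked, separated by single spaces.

Row 8: chart row 4, WS - tiled (columns 1-6): k x k p k x; work from column 6 back to 1 with k<->p swapped.
Row 9: chart row 1, RS - tile across columns 1-6 and work as-is.

== ROWS AS WORKED ==
x p k p x p
k k p o k k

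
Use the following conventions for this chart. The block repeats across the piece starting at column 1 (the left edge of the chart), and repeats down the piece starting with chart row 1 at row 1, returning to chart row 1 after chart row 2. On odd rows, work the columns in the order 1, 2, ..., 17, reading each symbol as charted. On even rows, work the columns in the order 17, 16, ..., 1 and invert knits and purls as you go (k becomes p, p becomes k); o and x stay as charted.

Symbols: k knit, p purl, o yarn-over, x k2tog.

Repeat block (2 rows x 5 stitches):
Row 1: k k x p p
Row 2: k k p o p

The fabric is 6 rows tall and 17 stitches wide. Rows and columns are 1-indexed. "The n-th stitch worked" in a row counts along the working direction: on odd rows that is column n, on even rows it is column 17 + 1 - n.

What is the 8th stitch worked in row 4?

Row 4 uses chart row ((4-1) mod 2)+1 = 2. Row 4 is even, so WS.
Chart row 2 tiled across columns 1-17: k k p o p k k p o p k k p o p k k
Wrong side: read the tiled row from column 17 down to 1 and exchange k with p (leave o, x).
Row 4 as worked: p p k o k p p k o k p p k o k p p
Stitch 8 in working order -> k

Result:
k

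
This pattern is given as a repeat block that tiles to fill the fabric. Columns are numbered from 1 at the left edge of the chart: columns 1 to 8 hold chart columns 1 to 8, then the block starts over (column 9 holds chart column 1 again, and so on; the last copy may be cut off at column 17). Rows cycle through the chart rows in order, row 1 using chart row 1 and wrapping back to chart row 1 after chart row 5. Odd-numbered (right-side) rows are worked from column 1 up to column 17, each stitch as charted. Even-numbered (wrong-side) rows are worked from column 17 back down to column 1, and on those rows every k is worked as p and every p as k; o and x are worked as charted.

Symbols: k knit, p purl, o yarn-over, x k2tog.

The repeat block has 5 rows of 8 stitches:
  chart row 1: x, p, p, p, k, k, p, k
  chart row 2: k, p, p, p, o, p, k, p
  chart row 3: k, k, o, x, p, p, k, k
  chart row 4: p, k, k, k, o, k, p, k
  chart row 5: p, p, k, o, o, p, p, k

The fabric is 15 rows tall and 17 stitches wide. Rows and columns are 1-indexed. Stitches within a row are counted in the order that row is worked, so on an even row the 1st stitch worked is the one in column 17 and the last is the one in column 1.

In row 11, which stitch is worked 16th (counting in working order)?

Result:
k

Derivation:
Row 11 uses chart row ((11-1) mod 5)+1 = 1. Row 11 is odd, so RS.
Chart row 1 tiled across columns 1-17: x p p p k k p k x p p p k k p k x
RS: work column 1 to column 17, symbols as charted — the tiled row is the row as worked.
Counting 16 along the worked row gives k.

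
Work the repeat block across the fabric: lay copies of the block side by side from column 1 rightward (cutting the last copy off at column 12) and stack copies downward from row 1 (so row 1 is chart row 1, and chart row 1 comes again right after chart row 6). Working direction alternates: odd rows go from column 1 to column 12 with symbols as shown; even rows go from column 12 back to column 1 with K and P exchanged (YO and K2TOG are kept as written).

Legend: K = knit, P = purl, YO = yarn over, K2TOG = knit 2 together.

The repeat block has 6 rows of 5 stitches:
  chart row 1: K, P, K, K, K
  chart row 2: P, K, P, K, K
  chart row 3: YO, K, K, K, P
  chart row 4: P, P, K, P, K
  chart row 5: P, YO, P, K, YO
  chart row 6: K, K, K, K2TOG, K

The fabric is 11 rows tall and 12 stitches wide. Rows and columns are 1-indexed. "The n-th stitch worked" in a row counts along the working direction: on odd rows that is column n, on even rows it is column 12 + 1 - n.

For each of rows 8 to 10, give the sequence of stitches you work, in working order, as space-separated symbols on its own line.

Row 8: chart row 2, WS - tiled (columns 1-12): P K P K K P K P K K P K; work from column 12 back to 1 with K<->P swapped.
Row 9: chart row 3, RS - tile across columns 1-12 and work as-is.
Row 10: chart row 4, WS - tiled (columns 1-12): P P K P K P P K P K P P; work from column 12 back to 1 with K<->P swapped.

Rows as worked:
P K P P K P K P P K P K
YO K K K P YO K K K P YO K
K K P K P K K P K P K K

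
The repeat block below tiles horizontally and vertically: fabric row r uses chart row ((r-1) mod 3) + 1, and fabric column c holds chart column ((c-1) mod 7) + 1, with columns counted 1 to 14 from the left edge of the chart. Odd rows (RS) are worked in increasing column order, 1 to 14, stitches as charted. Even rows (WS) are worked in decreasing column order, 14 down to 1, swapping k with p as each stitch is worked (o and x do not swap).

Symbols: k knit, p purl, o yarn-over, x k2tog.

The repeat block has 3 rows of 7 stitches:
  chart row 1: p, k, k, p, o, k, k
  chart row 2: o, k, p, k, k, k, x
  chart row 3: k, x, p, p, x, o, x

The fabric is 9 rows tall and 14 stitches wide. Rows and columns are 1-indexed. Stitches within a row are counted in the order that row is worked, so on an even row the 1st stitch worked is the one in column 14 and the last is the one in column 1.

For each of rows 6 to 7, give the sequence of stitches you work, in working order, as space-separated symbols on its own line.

Row 6: chart row 3, WS - tiled (columns 1-14): k x p p x o x k x p p x o x; work from column 14 back to 1 with k<->p swapped.
Row 7: chart row 1, RS - tile across columns 1-14 and work as-is.

Rows as worked:
x o x k k x p x o x k k x p
p k k p o k k p k k p o k k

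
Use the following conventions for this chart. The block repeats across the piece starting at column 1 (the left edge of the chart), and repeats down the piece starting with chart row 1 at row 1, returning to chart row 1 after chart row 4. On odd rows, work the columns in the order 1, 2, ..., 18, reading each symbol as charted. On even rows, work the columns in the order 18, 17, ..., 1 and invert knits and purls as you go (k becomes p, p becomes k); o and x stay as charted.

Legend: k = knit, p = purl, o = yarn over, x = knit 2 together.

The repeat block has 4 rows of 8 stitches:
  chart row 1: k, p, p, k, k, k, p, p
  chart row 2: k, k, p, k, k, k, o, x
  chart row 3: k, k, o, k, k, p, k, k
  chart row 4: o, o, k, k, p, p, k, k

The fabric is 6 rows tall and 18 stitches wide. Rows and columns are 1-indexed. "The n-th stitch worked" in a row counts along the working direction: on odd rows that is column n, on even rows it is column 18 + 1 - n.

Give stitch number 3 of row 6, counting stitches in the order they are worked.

For row 6: chart row = ((6-1) mod 4) + 1 = 2; this is a WS (even) row.
Chart row 2 tiled across columns 1-18: k k p k k k o x k k p k k k o x k k
WS: work from column 18 back to column 1 (reverse the tiled row), swapping k<->p (o and x unchanged).
Row 6 as worked: p p x o p p p k p p x o p p p k p p
Counting 3 along the worked row gives x.

Result:
x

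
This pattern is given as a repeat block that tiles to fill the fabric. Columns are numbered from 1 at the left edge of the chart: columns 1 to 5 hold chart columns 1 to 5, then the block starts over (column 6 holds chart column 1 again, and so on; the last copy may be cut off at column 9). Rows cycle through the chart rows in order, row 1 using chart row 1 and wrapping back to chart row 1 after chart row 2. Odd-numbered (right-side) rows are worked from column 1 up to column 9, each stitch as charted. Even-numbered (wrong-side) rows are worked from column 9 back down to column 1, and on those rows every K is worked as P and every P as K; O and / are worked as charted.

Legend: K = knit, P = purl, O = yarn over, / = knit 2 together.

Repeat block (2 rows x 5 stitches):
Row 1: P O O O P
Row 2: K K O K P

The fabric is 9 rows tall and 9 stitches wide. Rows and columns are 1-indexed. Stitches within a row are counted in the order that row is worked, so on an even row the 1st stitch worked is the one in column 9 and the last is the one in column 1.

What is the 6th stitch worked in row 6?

For row 6: chart row = ((6-1) mod 2) + 1 = 2; this is a WS (even) row.
Chart row 2 tiled across columns 1-9: K K O K P K K O K
WS: work from column 9 back to column 1 (reverse the tiled row), swapping K<->P (O and / unchanged).
Row 6 as worked: P O P P K P O P P
The 6th stitch worked is P.

== STITCH ==
P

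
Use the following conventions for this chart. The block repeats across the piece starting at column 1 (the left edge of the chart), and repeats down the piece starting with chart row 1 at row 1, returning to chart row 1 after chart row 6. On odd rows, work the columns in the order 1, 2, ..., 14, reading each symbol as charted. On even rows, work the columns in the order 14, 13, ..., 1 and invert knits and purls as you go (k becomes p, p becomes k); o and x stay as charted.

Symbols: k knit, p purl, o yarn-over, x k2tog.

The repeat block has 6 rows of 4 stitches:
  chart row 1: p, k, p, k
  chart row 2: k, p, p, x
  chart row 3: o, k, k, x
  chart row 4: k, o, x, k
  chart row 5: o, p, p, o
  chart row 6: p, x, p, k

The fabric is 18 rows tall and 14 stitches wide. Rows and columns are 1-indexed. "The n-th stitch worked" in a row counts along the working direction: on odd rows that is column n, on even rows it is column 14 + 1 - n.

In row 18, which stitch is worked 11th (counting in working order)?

For row 18: chart row = ((18-1) mod 6) + 1 = 6; this is a WS (even) row.
Chart row 6 tiled across columns 1-14: p x p k p x p k p x p k p x
WS row: flip the tiled sequence (start at column 14) and apply k<->p; o and x stay.
Row 18 as worked: x k p k x k p k x k p k x k
Counting 11 along the worked row gives p.

Stitch:
p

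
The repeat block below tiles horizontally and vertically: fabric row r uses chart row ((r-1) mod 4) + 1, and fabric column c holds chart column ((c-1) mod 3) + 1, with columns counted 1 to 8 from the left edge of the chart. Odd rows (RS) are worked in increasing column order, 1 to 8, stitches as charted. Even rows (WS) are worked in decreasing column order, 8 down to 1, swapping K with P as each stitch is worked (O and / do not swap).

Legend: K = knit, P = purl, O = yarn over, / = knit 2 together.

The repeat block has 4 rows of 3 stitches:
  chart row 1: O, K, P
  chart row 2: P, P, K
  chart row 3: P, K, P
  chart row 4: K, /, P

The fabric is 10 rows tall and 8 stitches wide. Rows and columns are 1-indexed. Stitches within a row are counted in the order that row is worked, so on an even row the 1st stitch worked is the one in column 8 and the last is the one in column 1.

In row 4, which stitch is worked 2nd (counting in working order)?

Row 4: (4-1) mod 4 = 3, so use chart row 4. Even row -> WS.
Chart row 4 tiled across columns 1-8: K / P K / P K /
WS: work from column 8 back to column 1 (reverse the tiled row), swapping K<->P (O and / unchanged).
Row 4 as worked: / P K / P K / P
Counting 2 along the worked row gives P.

Stitch:
P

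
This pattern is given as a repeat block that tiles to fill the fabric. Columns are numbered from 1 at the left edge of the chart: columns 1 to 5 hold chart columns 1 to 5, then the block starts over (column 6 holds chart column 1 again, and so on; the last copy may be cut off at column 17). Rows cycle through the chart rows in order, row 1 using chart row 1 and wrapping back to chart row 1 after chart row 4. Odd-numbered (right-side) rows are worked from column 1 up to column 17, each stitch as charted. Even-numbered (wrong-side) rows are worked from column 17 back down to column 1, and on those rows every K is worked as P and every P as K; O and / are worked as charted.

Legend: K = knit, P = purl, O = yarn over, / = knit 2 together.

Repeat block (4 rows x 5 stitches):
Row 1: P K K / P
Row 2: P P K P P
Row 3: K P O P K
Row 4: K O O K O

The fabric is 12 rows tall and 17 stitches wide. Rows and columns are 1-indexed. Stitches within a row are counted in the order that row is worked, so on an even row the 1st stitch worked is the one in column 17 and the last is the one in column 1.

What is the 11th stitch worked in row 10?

== STITCH ==
K

Derivation:
Row 10 uses chart row ((10-1) mod 4)+1 = 2. Row 10 is even, so WS.
Chart row 2 tiled across columns 1-17: P P K P P P P K P P P P K P P P P
WS: work from column 17 back to column 1 (reverse the tiled row), swapping K<->P (O and / unchanged).
Row 10 as worked: K K K K P K K K K P K K K K P K K
The 11th stitch worked is K.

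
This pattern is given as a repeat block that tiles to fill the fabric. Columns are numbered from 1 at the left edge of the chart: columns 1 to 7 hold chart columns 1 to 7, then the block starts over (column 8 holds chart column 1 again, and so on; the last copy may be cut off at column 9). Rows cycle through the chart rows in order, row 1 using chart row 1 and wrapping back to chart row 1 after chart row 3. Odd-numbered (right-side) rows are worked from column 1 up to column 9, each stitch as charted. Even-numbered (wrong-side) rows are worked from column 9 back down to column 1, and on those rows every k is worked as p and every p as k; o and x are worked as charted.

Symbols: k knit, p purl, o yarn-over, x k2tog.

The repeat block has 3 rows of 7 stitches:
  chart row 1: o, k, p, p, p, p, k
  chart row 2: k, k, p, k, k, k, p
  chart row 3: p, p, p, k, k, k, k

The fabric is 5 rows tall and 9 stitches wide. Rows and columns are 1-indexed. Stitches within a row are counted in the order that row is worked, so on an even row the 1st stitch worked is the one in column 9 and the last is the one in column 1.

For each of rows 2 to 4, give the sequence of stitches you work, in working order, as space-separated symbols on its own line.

Row 2: chart row 2, WS - tiled (columns 1-9): k k p k k k p k k; work from column 9 back to 1 with k<->p swapped.
Row 3: chart row 3, RS - tile across columns 1-9 and work as-is.
Row 4: chart row 1, WS - tiled (columns 1-9): o k p p p p k o k; work from column 9 back to 1 with k<->p swapped.

Rows as worked:
p p k p p p k p p
p p p k k k k p p
p o p k k k k p o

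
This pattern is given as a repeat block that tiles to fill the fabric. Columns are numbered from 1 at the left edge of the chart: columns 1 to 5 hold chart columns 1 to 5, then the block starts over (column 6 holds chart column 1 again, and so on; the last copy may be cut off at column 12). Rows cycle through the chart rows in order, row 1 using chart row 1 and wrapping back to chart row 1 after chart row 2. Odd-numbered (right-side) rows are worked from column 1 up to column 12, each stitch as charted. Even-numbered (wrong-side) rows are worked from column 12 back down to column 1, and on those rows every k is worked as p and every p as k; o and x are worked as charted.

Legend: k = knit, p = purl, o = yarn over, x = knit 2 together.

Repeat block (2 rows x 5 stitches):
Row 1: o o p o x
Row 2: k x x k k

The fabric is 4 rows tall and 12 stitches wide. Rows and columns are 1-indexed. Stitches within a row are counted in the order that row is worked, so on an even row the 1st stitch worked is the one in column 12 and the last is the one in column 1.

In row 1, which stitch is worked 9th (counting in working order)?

For row 1: chart row = ((1-1) mod 2) + 1 = 1; this is a RS (odd) row.
Chart row 1 tiled across columns 1-12: o o p o x o o p o x o o
RS: work column 1 to column 12, symbols as charted — the tiled row is the row as worked.
The 9th stitch worked is o.

Stitch:
o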